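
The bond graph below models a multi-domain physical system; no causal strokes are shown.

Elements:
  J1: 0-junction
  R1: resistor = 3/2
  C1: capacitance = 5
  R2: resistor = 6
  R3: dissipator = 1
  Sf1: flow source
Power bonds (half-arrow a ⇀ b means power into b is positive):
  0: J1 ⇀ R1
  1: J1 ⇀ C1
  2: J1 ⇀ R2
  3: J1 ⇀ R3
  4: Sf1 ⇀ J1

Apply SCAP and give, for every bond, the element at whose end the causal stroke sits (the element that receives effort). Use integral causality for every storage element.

b4 stroke→Sf1  (Sf1 (Sf) sets flow on bond)
b1 stroke→J1  (prefer integral on C1)
b0 stroke→R1  (J1 effort already set via bond 1)
b2 stroke→R2  (common-e at J1 fixed by 1)
b3 stroke→R3  (J1 effort already set via bond 1)

bond 0 |R1
bond 1 |J1
bond 2 |R2
bond 3 |R3
bond 4 |Sf1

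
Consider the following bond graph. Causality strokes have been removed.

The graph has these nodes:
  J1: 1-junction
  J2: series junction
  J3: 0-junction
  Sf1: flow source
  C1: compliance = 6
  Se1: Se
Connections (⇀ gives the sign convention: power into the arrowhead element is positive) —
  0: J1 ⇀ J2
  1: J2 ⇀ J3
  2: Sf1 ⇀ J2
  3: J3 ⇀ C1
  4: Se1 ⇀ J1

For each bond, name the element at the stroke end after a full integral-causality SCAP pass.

b2 stroke at Sf1  (Sf1 (Sf) sets flow on bond)
b4 stroke at J1  (source Se1 imposes e)
b0 stroke at J2  (only one flow-in slot at J1)
b1 stroke at J2  (J2: bond 2 brought flow, rest push out)
b3 stroke at J3  (closing 0-jn rule on J3)

#0 |J2
#1 |J2
#2 |Sf1
#3 |J3
#4 |J1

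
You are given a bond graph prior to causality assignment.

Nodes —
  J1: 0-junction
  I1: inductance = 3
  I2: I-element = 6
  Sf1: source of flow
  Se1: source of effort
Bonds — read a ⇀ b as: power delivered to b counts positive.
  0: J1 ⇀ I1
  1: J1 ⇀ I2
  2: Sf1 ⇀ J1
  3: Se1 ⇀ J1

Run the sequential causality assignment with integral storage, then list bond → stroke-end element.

β2 stroke→Sf1  (Sf1: flow source, stroke at near end)
β3 stroke→J1  (Se1 fixes effort; stroke away)
β0 stroke→I1  (0-jn J1 has e-setter on 3)
β1 stroke→I2  (J1: bond 3 brought effort, rest push out)

b0 |I1
b1 |I2
b2 |Sf1
b3 |J1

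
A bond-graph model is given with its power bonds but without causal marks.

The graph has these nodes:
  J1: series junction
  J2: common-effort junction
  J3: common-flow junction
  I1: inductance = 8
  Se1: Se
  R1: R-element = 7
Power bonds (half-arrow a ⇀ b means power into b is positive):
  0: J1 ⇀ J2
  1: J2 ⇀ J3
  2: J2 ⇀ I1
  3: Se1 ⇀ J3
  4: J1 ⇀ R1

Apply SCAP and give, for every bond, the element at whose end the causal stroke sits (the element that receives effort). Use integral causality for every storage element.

#3 →J3  (Se1 (Se) sets effort on bond)
#1 →J2  (J3 needs exactly one f-in)
#0 →J1  (J2 effort already set via bond 1)
#2 →I1  (J2: bond 1 brought effort, rest push out)
#4 →R1  (closing 1-jn rule on J1)

bond 0 →J1
bond 1 →J2
bond 2 →I1
bond 3 →J3
bond 4 →R1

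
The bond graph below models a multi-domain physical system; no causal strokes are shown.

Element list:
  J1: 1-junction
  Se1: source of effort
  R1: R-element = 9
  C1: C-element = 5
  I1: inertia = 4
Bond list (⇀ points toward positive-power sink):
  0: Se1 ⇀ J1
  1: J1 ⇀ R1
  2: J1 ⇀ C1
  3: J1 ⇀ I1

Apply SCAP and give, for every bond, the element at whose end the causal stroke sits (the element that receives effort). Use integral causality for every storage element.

β0 →J1  (Se1 fixes effort; stroke away)
β2 →J1  (C1 outputs effort q/C1)
β3 →I1  (I1: I, integral causality)
β1 →J1  (1-jn J1 has f-setter on 3)

bond 0 →J1
bond 1 →J1
bond 2 →J1
bond 3 →I1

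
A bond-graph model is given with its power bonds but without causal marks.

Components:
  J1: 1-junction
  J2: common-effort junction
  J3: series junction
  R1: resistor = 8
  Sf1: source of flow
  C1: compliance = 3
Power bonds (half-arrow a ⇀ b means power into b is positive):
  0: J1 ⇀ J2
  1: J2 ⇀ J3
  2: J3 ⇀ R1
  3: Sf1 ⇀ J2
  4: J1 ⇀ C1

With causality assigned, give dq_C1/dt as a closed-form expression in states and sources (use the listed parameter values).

dq_C1/dt = -F_Sf1 - q_C1/24

bond 3 |Sf1  (Sf1 fixes flow; stroke at Sf1)
bond 4 |J1  (C1 outputs effort q/C1)
bond 0 |J2  (closing 1-jn rule on J1)
bond 1 |J3  (J2 effort already set via bond 0)
bond 2 |R1  (J3: last free bond brings flow in)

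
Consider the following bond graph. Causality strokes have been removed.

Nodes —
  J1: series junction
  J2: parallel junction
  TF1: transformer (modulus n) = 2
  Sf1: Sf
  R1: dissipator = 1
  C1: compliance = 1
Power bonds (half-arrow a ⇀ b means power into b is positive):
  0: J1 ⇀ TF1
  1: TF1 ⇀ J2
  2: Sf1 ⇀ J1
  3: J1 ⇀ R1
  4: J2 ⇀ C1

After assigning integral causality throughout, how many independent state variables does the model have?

bond 2 stroke→Sf1  (Sf1: flow source, stroke at near end)
bond 0 stroke→J1  (1-jn J1 has f-setter on 2)
bond 3 stroke→J1  (common-f at J1 fixed by 2)
bond 1 stroke→TF1  (TF1: transformer flips bond 0)
bond 4 stroke→J2  (J2 needs exactly one e-in)

1  (C1 all integral)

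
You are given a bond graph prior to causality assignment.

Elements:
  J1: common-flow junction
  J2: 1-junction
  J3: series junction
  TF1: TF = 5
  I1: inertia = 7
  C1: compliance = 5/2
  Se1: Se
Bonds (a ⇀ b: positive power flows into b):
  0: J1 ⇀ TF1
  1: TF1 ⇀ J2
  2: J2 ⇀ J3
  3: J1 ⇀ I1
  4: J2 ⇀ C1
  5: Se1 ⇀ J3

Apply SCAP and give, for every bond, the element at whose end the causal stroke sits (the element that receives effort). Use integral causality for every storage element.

β5 stroke at J3  (source Se1 imposes e)
β2 stroke at J2  (only one flow-in slot at J3)
β3 stroke at I1  (I1: I, integral causality)
β0 stroke at J1  (J1: bond 3 brought flow, rest push out)
β1 stroke at TF1  (TF1 one-in-one-out from 0)
β4 stroke at J2  (J2 flow already set via bond 1)

bond 0 stroke→J1
bond 1 stroke→TF1
bond 2 stroke→J2
bond 3 stroke→I1
bond 4 stroke→J2
bond 5 stroke→J3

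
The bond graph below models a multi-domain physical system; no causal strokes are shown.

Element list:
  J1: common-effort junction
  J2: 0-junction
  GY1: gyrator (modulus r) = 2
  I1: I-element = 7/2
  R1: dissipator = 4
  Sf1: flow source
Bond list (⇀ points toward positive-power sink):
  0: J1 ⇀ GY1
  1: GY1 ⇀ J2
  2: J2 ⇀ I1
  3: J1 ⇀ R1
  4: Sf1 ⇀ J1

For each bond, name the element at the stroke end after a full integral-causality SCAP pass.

bond 4 stroke→Sf1  (Sf1 fixes flow; stroke at Sf1)
bond 2 stroke→I1  (I1 integral (f out))
bond 1 stroke→J2  (J2 needs exactly one e-in)
bond 0 stroke→J1  (GY1: gyrator matches bond 1)
bond 3 stroke→R1  (J1: bond 0 brought effort, rest push out)

b0 |J1
b1 |J2
b2 |I1
b3 |R1
b4 |Sf1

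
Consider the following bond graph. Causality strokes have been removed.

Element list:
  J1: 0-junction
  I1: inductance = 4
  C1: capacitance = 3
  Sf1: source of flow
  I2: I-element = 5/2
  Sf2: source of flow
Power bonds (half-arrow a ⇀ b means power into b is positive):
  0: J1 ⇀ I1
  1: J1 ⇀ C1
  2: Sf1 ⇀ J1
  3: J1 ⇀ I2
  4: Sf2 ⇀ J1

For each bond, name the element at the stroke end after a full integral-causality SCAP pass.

b0 stroke→I1
b1 stroke→J1
b2 stroke→Sf1
b3 stroke→I2
b4 stroke→Sf2

bond 2 stroke→Sf1  (Sf1 fixes flow; stroke at Sf1)
bond 4 stroke→Sf2  (Sf2: flow source, stroke at near end)
bond 0 stroke→I1  (I1: I, integral causality)
bond 1 stroke→J1  (C1 outputs effort q/C1)
bond 3 stroke→I2  (J1 effort already set via bond 1)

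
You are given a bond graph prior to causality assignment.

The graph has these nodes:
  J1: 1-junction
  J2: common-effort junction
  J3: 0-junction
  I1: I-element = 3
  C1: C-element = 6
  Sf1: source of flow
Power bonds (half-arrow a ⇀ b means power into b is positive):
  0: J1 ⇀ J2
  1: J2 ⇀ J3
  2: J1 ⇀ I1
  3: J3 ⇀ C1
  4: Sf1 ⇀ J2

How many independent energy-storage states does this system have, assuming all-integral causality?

2  (C1, I1 all integral)

β4 stroke→Sf1  (Sf1 (Sf) sets flow on bond)
β2 stroke→I1  (prefer integral on I1)
β0 stroke→J1  (J1 flow already set via bond 2)
β1 stroke→J2  (J2: last free bond brings effort in)
β3 stroke→J3  (only one effort-in slot at J3)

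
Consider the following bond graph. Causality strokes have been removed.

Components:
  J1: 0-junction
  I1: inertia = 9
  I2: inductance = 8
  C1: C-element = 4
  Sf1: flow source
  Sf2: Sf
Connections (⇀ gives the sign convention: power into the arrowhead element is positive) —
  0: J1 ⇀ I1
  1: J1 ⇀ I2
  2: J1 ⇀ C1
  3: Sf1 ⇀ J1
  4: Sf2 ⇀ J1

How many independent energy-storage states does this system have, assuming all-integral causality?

3  (C1, I1, I2 all integral)

bond 3 stroke at Sf1  (source Sf1 imposes f)
bond 4 stroke at Sf2  (Sf2 (Sf) sets flow on bond)
bond 0 stroke at I1  (prefer integral on I1)
bond 1 stroke at I2  (prefer integral on I2)
bond 2 stroke at J1  (J1 needs exactly one e-in)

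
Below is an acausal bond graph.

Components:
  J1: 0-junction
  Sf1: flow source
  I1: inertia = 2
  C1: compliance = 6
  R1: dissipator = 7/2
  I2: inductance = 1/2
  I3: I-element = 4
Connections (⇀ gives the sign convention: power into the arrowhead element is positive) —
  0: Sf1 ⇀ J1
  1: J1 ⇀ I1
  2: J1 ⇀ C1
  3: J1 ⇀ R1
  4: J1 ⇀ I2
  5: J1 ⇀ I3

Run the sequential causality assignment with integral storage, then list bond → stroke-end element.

b0 →Sf1  (Sf1 fixes flow; stroke at Sf1)
b1 →I1  (I1 integral (f out))
b2 →J1  (C1 outputs effort q/C1)
b3 →R1  (0-jn J1 has e-setter on 2)
b4 →I2  (J1 effort already set via bond 2)
b5 →I3  (J1 effort already set via bond 2)

β0 stroke at Sf1
β1 stroke at I1
β2 stroke at J1
β3 stroke at R1
β4 stroke at I2
β5 stroke at I3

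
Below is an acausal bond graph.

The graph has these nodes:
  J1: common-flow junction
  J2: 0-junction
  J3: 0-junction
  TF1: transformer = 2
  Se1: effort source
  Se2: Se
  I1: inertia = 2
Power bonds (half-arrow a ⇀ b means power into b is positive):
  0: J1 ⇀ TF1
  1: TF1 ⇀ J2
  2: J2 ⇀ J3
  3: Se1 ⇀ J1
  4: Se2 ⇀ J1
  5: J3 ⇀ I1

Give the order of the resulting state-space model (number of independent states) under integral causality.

1  (I1 all integral)

bond 3 →J1  (Se1 (Se) sets effort on bond)
bond 4 →J1  (Se2 (Se) sets effort on bond)
bond 0 →TF1  (only one flow-in slot at J1)
bond 1 →J2  (through TF1, causality passes straight; one stroke at TF1)
bond 2 →J3  (J2: bond 1 brought effort, rest push out)
bond 5 →I1  (0-jn J3 has e-setter on 2)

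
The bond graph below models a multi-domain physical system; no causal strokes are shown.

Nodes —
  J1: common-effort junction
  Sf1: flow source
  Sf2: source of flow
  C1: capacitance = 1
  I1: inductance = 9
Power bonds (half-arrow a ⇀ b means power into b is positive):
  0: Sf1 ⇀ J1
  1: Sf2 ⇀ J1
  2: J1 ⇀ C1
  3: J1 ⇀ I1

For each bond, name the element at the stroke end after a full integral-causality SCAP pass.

#0 →Sf1
#1 →Sf2
#2 →J1
#3 →I1

β0 stroke at Sf1  (Sf1 (Sf) sets flow on bond)
β1 stroke at Sf2  (source Sf2 imposes f)
β2 stroke at J1  (C1 outputs effort q/C1)
β3 stroke at I1  (common-e at J1 fixed by 2)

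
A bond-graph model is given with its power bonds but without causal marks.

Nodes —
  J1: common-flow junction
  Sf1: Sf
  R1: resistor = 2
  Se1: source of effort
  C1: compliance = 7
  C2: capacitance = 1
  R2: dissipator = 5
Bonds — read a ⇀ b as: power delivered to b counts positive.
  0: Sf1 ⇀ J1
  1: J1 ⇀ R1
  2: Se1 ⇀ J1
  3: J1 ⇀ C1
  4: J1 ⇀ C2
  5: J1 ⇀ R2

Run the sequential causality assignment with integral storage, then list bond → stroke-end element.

b0 stroke at Sf1  (Sf1 (Sf) sets flow on bond)
b2 stroke at J1  (source Se1 imposes e)
b1 stroke at J1  (J1: bond 0 brought flow, rest push out)
b3 stroke at J1  (J1: bond 0 brought flow, rest push out)
b4 stroke at J1  (1-jn J1 has f-setter on 0)
b5 stroke at J1  (J1 flow already set via bond 0)

b0 |Sf1
b1 |J1
b2 |J1
b3 |J1
b4 |J1
b5 |J1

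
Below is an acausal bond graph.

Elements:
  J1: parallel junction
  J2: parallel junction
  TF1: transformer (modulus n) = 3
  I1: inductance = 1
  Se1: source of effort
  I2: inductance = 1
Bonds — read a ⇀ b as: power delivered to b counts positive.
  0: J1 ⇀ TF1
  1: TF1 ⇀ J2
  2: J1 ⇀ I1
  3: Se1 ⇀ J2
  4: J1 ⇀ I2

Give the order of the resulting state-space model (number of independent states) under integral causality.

bond 3 |J2  (Se1 fixes effort; stroke away)
bond 1 |TF1  (common-e at J2 fixed by 3)
bond 0 |J1  (through TF1, causality passes straight; one stroke at TF1)
bond 2 |I1  (common-e at J1 fixed by 0)
bond 4 |I2  (J1 effort already set via bond 0)

2  (I1, I2 all integral)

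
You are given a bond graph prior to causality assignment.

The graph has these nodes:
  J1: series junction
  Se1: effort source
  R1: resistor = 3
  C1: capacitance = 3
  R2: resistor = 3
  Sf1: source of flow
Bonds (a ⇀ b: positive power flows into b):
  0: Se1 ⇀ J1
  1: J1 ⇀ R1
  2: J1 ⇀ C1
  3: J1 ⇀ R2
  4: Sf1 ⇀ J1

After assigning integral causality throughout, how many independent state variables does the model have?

1  (C1 all integral)

bond 0 →J1  (Se1: effort source, stroke at far end)
bond 4 →Sf1  (Sf1: flow source, stroke at near end)
bond 1 →J1  (J1: bond 4 brought flow, rest push out)
bond 2 →J1  (J1 flow already set via bond 4)
bond 3 →J1  (common-f at J1 fixed by 4)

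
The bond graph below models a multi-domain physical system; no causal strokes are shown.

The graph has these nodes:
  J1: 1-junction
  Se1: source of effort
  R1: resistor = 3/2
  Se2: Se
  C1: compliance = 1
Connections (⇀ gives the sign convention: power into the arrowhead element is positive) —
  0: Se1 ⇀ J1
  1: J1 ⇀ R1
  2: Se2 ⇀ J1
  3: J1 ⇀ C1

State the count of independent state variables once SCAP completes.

1  (C1 all integral)

β0 |J1  (Se1 fixes effort; stroke away)
β2 |J1  (source Se2 imposes e)
β3 |J1  (prefer integral on C1)
β1 |R1  (J1 needs exactly one f-in)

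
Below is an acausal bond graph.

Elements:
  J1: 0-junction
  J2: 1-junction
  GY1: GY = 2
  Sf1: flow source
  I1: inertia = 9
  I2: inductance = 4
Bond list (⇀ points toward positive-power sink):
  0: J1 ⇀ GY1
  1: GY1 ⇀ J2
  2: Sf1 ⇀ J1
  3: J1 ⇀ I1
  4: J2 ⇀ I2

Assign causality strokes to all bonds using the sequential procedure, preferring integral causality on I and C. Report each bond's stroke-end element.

#0 →J1
#1 →J2
#2 →Sf1
#3 →I1
#4 →I2

β2 stroke→Sf1  (Sf1 fixes flow; stroke at Sf1)
β3 stroke→I1  (prefer integral on I1)
β0 stroke→J1  (only one effort-in slot at J1)
β1 stroke→J2  (through GY1, causality inverts; strokes same side of GY1)
β4 stroke→I2  (J2 needs exactly one f-in)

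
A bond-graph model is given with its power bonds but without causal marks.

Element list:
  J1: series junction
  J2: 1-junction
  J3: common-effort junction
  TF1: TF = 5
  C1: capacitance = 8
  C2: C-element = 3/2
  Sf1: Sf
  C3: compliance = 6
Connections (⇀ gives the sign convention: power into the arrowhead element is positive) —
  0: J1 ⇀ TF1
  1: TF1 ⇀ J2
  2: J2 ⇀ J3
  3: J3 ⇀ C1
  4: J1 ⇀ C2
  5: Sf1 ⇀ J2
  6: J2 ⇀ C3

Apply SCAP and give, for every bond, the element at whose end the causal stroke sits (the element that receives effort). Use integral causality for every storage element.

β0 |TF1
β1 |J2
β2 |J2
β3 |J3
β4 |J1
β5 |Sf1
β6 |J2

β5 stroke→Sf1  (Sf1 fixes flow; stroke at Sf1)
β1 stroke→J2  (1-jn J2 has f-setter on 5)
β2 stroke→J2  (J2: bond 5 brought flow, rest push out)
β6 stroke→J2  (1-jn J2 has f-setter on 5)
β3 stroke→J3  (J3: last free bond brings effort in)
β0 stroke→TF1  (TF TF1: opposite of bond 1)
β4 stroke→J1  (common-f at J1 fixed by 0)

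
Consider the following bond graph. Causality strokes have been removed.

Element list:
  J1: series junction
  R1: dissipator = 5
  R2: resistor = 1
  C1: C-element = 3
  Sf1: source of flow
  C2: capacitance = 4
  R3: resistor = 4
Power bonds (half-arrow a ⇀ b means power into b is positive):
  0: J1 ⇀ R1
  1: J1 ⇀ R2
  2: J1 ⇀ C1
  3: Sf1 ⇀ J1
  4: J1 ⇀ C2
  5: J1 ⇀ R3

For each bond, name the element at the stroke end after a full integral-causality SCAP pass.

bond 3 |Sf1  (Sf1: flow source, stroke at near end)
bond 0 |J1  (common-f at J1 fixed by 3)
bond 1 |J1  (J1: bond 3 brought flow, rest push out)
bond 2 |J1  (1-jn J1 has f-setter on 3)
bond 4 |J1  (J1 flow already set via bond 3)
bond 5 |J1  (common-f at J1 fixed by 3)

b0 |J1
b1 |J1
b2 |J1
b3 |Sf1
b4 |J1
b5 |J1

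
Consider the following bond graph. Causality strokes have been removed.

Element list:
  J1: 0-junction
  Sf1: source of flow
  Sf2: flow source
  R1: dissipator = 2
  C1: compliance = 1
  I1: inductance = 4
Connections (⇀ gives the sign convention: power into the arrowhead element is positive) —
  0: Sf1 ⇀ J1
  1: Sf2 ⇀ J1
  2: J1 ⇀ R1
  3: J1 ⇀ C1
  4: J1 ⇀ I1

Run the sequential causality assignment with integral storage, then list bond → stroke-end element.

#0 stroke at Sf1
#1 stroke at Sf2
#2 stroke at R1
#3 stroke at J1
#4 stroke at I1

b0 stroke→Sf1  (Sf1 (Sf) sets flow on bond)
b1 stroke→Sf2  (Sf2: flow source, stroke at near end)
b3 stroke→J1  (C1 outputs effort q/C1)
b2 stroke→R1  (0-jn J1 has e-setter on 3)
b4 stroke→I1  (J1 effort already set via bond 3)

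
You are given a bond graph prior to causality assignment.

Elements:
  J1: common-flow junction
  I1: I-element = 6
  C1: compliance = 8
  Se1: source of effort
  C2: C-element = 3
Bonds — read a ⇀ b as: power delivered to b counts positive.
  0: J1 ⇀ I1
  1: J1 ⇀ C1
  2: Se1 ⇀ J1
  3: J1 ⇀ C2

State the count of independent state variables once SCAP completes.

3  (C1, C2, I1 all integral)

b2 stroke→J1  (Se1 (Se) sets effort on bond)
b0 stroke→I1  (I1 integral (f out))
b1 stroke→J1  (common-f at J1 fixed by 0)
b3 stroke→J1  (common-f at J1 fixed by 0)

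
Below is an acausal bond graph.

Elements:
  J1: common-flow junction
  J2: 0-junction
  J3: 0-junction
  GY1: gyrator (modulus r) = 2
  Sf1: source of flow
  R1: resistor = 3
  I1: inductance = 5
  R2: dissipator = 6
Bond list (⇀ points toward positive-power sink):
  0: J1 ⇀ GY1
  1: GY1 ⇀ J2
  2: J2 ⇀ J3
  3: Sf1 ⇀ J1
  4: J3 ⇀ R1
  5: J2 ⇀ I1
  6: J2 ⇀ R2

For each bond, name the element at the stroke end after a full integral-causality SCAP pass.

b0 stroke→J1
b1 stroke→J2
b2 stroke→J3
b3 stroke→Sf1
b4 stroke→R1
b5 stroke→I1
b6 stroke→R2

β3 |Sf1  (Sf1: flow source, stroke at near end)
β0 |J1  (J1 flow already set via bond 3)
β1 |J2  (GY GY1: same side as bond 0)
β2 |J3  (0-jn J2 has e-setter on 1)
β5 |I1  (common-e at J2 fixed by 1)
β6 |R2  (0-jn J2 has e-setter on 1)
β4 |R1  (0-jn J3 has e-setter on 2)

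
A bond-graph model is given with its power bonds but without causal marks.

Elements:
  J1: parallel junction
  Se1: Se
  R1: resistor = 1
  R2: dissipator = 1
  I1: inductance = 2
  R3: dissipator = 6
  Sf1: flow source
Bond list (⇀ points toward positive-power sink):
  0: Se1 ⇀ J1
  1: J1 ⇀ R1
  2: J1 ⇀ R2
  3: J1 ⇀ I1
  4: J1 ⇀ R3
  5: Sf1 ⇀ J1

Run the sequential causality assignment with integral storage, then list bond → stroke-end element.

#0 →J1  (Se1: effort source, stroke at far end)
#5 →Sf1  (source Sf1 imposes f)
#1 →R1  (0-jn J1 has e-setter on 0)
#2 →R2  (J1: bond 0 brought effort, rest push out)
#3 →I1  (common-e at J1 fixed by 0)
#4 →R3  (J1 effort already set via bond 0)

β0 stroke at J1
β1 stroke at R1
β2 stroke at R2
β3 stroke at I1
β4 stroke at R3
β5 stroke at Sf1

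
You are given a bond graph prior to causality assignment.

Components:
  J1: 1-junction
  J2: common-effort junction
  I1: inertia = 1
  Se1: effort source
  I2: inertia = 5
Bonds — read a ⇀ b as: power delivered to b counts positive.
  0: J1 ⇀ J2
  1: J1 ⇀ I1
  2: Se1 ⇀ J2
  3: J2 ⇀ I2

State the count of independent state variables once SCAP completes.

2  (I1, I2 all integral)

β2 stroke→J2  (Se1: effort source, stroke at far end)
β0 stroke→J1  (0-jn J2 has e-setter on 2)
β3 stroke→I2  (J2: bond 2 brought effort, rest push out)
β1 stroke→I1  (closing 1-jn rule on J1)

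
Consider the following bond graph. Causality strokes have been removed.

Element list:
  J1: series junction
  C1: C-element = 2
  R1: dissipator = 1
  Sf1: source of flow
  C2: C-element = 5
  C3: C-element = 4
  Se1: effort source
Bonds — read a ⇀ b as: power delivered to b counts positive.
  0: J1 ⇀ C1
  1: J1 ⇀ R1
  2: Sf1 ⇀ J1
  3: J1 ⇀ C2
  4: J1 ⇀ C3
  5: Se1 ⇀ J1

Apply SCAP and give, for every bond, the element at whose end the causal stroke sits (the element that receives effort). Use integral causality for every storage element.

b2 stroke at Sf1  (Sf1 fixes flow; stroke at Sf1)
b5 stroke at J1  (Se1 fixes effort; stroke away)
b0 stroke at J1  (1-jn J1 has f-setter on 2)
b1 stroke at J1  (J1: bond 2 brought flow, rest push out)
b3 stroke at J1  (1-jn J1 has f-setter on 2)
b4 stroke at J1  (common-f at J1 fixed by 2)

β0 →J1
β1 →J1
β2 →Sf1
β3 →J1
β4 →J1
β5 →J1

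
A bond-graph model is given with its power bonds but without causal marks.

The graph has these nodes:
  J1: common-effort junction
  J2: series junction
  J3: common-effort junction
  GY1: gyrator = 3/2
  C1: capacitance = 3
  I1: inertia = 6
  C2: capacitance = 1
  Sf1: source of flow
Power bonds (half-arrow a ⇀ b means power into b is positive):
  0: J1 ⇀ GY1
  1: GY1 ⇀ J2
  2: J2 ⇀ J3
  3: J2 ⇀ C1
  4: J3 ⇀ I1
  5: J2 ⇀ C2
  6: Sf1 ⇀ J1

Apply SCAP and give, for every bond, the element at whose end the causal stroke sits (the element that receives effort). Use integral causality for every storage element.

b6 stroke→Sf1  (Sf1 (Sf) sets flow on bond)
b0 stroke→J1  (only one effort-in slot at J1)
b1 stroke→J2  (GY1: gyrator matches bond 0)
b3 stroke→J2  (prefer integral on C1)
b4 stroke→I1  (prefer integral on I1)
b2 stroke→J3  (J3: last free bond brings effort in)
b5 stroke→J2  (J2 flow already set via bond 2)

β0 stroke→J1
β1 stroke→J2
β2 stroke→J3
β3 stroke→J2
β4 stroke→I1
β5 stroke→J2
β6 stroke→Sf1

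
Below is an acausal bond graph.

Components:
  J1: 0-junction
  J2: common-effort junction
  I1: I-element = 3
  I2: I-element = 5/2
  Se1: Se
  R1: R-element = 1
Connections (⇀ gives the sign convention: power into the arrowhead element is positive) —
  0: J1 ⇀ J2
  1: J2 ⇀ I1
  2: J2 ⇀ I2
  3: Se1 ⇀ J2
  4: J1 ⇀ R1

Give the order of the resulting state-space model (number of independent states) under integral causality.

2  (I1, I2 all integral)

b3 →J2  (source Se1 imposes e)
b0 →J1  (J2: bond 3 brought effort, rest push out)
b1 →I1  (0-jn J2 has e-setter on 3)
b2 →I2  (common-e at J2 fixed by 3)
b4 →R1  (common-e at J1 fixed by 0)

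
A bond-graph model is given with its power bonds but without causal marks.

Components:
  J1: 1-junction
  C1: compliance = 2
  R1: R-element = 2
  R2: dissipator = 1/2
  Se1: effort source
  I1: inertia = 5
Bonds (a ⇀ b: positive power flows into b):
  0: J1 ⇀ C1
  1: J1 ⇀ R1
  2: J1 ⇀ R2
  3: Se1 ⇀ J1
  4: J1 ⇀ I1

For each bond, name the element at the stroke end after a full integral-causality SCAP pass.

bond 3 →J1  (source Se1 imposes e)
bond 0 →J1  (C1: C, integral causality)
bond 4 →I1  (prefer integral on I1)
bond 1 →J1  (J1 flow already set via bond 4)
bond 2 →J1  (common-f at J1 fixed by 4)

bond 0 |J1
bond 1 |J1
bond 2 |J1
bond 3 |J1
bond 4 |I1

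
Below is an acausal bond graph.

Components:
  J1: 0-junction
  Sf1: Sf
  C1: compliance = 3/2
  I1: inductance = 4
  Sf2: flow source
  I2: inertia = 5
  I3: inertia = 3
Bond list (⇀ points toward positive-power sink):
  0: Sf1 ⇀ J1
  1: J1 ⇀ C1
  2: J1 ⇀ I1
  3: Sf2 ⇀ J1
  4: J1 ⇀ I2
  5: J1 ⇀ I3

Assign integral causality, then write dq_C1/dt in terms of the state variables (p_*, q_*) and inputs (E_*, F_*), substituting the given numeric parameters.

dq_C1/dt = F_Sf1 + F_Sf2 - p_I1/4 - p_I2/5 - p_I3/3

β0 stroke at Sf1  (Sf1: flow source, stroke at near end)
β3 stroke at Sf2  (Sf2 (Sf) sets flow on bond)
β1 stroke at J1  (prefer integral on C1)
β2 stroke at I1  (J1: bond 1 brought effort, rest push out)
β4 stroke at I2  (0-jn J1 has e-setter on 1)
β5 stroke at I3  (J1: bond 1 brought effort, rest push out)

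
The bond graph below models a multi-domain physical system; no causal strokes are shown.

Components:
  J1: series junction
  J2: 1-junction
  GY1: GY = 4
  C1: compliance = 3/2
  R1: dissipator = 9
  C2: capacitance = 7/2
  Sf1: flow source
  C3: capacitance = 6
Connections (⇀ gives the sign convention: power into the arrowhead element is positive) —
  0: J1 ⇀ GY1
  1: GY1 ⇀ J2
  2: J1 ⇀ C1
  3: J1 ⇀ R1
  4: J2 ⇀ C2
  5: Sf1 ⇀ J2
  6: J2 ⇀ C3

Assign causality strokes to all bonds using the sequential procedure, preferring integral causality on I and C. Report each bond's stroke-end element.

#0 →J1
#1 →J2
#2 →J1
#3 →R1
#4 →J2
#5 →Sf1
#6 →J2

bond 5 stroke at Sf1  (Sf1 fixes flow; stroke at Sf1)
bond 1 stroke at J2  (1-jn J2 has f-setter on 5)
bond 4 stroke at J2  (J2 flow already set via bond 5)
bond 6 stroke at J2  (J2 flow already set via bond 5)
bond 0 stroke at J1  (through GY1, causality inverts; strokes same side of GY1)
bond 2 stroke at J1  (prefer integral on C1)
bond 3 stroke at R1  (J1: last free bond brings flow in)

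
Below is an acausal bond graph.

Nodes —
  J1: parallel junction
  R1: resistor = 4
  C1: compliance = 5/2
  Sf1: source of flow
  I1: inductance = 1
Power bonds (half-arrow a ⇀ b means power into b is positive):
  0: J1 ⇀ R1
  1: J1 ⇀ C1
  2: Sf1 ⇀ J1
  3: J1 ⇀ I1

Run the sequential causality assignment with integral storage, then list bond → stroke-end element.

b0 stroke→R1
b1 stroke→J1
b2 stroke→Sf1
b3 stroke→I1

β2 |Sf1  (source Sf1 imposes f)
β1 |J1  (C1 outputs effort q/C1)
β0 |R1  (J1: bond 1 brought effort, rest push out)
β3 |I1  (common-e at J1 fixed by 1)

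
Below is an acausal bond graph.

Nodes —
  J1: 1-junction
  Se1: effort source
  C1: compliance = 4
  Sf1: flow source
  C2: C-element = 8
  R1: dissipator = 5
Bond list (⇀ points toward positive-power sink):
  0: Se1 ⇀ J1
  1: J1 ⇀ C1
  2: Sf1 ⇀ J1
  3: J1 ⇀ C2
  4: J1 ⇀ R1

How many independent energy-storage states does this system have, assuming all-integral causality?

2  (C1, C2 all integral)

bond 0 →J1  (Se1 (Se) sets effort on bond)
bond 2 →Sf1  (Sf1 fixes flow; stroke at Sf1)
bond 1 →J1  (J1: bond 2 brought flow, rest push out)
bond 3 →J1  (J1: bond 2 brought flow, rest push out)
bond 4 →J1  (J1: bond 2 brought flow, rest push out)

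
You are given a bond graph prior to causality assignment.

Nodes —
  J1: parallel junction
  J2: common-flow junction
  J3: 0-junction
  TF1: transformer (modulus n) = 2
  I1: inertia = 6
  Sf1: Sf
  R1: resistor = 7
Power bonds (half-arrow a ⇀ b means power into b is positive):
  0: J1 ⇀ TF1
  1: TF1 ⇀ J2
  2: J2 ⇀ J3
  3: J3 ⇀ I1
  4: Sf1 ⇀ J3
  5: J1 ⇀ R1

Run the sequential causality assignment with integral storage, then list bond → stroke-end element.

b4 |Sf1  (Sf1: flow source, stroke at near end)
b3 |I1  (prefer integral on I1)
b2 |J3  (closing 0-jn rule on J3)
b1 |J2  (J2 flow already set via bond 2)
b0 |TF1  (TF1: transformer flips bond 1)
b5 |J1  (only one effort-in slot at J1)

bond 0 stroke at TF1
bond 1 stroke at J2
bond 2 stroke at J3
bond 3 stroke at I1
bond 4 stroke at Sf1
bond 5 stroke at J1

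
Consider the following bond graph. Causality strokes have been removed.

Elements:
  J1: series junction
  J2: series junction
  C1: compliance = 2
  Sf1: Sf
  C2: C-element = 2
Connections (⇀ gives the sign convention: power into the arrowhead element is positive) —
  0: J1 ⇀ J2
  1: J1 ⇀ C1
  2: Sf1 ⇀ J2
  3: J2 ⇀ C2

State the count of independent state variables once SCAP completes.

#2 stroke at Sf1  (Sf1: flow source, stroke at near end)
#0 stroke at J2  (1-jn J2 has f-setter on 2)
#3 stroke at J2  (1-jn J2 has f-setter on 2)
#1 stroke at J1  (common-f at J1 fixed by 0)

2  (C1, C2 all integral)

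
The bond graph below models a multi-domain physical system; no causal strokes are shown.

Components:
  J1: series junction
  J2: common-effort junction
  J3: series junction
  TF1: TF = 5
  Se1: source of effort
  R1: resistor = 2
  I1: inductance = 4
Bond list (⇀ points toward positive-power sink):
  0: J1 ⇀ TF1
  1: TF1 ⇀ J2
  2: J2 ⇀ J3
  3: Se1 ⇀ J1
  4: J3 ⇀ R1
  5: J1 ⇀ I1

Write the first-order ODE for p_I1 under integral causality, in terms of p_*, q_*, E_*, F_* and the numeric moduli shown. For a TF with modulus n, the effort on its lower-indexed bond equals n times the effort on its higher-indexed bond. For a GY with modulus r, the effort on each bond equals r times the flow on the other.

dp_I1/dt = E_Se1 - 25*p_I1/2

β3 →J1  (Se1: effort source, stroke at far end)
β5 →I1  (I1 integral (f out))
β0 →J1  (J1 flow already set via bond 5)
β1 →TF1  (TF1 one-in-one-out from 0)
β2 →J2  (J2: last free bond brings effort in)
β4 →J3  (J3: bond 2 brought flow, rest push out)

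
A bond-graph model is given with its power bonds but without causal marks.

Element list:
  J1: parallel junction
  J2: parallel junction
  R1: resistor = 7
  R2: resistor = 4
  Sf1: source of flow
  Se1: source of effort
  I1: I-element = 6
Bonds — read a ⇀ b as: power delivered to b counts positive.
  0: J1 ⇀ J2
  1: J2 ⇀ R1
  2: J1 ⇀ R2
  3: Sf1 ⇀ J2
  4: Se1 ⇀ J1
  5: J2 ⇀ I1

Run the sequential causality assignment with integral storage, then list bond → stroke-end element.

#0 →J2
#1 →R1
#2 →R2
#3 →Sf1
#4 →J1
#5 →I1

#3 |Sf1  (Sf1 fixes flow; stroke at Sf1)
#4 |J1  (Se1 fixes effort; stroke away)
#0 |J2  (0-jn J1 has e-setter on 4)
#2 |R2  (common-e at J1 fixed by 4)
#1 |R1  (0-jn J2 has e-setter on 0)
#5 |I1  (J2: bond 0 brought effort, rest push out)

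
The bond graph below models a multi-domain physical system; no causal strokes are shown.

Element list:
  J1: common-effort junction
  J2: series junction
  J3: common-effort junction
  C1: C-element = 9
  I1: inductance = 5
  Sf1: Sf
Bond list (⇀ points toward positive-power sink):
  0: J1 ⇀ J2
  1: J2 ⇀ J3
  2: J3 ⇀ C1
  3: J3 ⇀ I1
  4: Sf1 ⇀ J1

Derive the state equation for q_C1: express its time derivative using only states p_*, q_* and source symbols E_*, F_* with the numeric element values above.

dq_C1/dt = F_Sf1 - p_I1/5

bond 4 →Sf1  (Sf1: flow source, stroke at near end)
bond 0 →J1  (only one effort-in slot at J1)
bond 1 →J2  (common-f at J2 fixed by 0)
bond 2 →J3  (C1 outputs effort q/C1)
bond 3 →I1  (J3: bond 2 brought effort, rest push out)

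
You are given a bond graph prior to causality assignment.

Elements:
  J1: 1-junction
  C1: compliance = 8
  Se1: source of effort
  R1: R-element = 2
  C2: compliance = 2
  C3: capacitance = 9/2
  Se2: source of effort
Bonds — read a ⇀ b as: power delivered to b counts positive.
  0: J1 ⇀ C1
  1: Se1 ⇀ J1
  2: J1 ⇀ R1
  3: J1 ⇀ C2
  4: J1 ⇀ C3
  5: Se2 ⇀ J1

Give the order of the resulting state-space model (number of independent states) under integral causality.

bond 1 |J1  (Se1: effort source, stroke at far end)
bond 5 |J1  (source Se2 imposes e)
bond 0 |J1  (C1: C, integral causality)
bond 3 |J1  (C2 outputs effort q/C2)
bond 4 |J1  (C3 integral (e out))
bond 2 |R1  (J1 needs exactly one f-in)

3  (C1, C2, C3 all integral)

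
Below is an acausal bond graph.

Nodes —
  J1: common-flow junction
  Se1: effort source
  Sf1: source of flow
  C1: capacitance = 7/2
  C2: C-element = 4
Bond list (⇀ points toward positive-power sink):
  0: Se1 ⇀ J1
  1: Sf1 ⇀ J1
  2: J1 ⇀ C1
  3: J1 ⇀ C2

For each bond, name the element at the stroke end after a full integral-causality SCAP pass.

b0 stroke at J1  (Se1: effort source, stroke at far end)
b1 stroke at Sf1  (Sf1 fixes flow; stroke at Sf1)
b2 stroke at J1  (common-f at J1 fixed by 1)
b3 stroke at J1  (J1: bond 1 brought flow, rest push out)

bond 0 →J1
bond 1 →Sf1
bond 2 →J1
bond 3 →J1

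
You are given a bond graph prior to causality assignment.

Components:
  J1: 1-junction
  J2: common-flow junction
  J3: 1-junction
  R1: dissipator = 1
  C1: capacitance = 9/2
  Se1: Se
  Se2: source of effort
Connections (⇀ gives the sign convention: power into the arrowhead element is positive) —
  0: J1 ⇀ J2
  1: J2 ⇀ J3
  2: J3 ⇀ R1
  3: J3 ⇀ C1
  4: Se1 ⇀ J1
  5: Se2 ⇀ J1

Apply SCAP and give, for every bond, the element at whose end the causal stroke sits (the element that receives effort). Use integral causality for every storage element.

#0 stroke at J2
#1 stroke at J3
#2 stroke at R1
#3 stroke at J3
#4 stroke at J1
#5 stroke at J1

bond 4 →J1  (source Se1 imposes e)
bond 5 →J1  (Se2: effort source, stroke at far end)
bond 0 →J2  (only one flow-in slot at J1)
bond 1 →J3  (J2 needs exactly one f-in)
bond 3 →J3  (prefer integral on C1)
bond 2 →R1  (J3 needs exactly one f-in)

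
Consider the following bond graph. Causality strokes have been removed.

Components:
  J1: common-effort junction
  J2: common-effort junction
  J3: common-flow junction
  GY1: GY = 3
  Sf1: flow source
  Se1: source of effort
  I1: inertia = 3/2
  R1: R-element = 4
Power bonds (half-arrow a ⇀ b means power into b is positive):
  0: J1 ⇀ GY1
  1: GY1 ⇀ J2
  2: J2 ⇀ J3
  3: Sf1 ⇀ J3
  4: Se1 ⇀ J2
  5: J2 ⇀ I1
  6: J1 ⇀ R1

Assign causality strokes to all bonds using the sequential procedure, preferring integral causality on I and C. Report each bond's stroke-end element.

bond 0 |GY1
bond 1 |GY1
bond 2 |J3
bond 3 |Sf1
bond 4 |J2
bond 5 |I1
bond 6 |J1

β3 stroke at Sf1  (Sf1 fixes flow; stroke at Sf1)
β4 stroke at J2  (Se1: effort source, stroke at far end)
β1 stroke at GY1  (J2: bond 4 brought effort, rest push out)
β2 stroke at J3  (J2: bond 4 brought effort, rest push out)
β5 stroke at I1  (0-jn J2 has e-setter on 4)
β0 stroke at GY1  (through GY1, causality inverts; strokes same side of GY1)
β6 stroke at J1  (J1 needs exactly one e-in)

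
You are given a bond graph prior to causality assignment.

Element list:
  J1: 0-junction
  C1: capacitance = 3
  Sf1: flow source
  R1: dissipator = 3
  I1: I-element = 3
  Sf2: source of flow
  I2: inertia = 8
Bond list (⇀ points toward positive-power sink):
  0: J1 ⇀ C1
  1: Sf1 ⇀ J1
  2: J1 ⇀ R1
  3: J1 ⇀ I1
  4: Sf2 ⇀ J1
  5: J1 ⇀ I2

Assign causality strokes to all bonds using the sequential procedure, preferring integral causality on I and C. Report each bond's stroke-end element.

#1 |Sf1  (source Sf1 imposes f)
#4 |Sf2  (Sf2: flow source, stroke at near end)
#0 |J1  (C1 integral (e out))
#2 |R1  (J1: bond 0 brought effort, rest push out)
#3 |I1  (J1 effort already set via bond 0)
#5 |I2  (J1 effort already set via bond 0)

b0 stroke at J1
b1 stroke at Sf1
b2 stroke at R1
b3 stroke at I1
b4 stroke at Sf2
b5 stroke at I2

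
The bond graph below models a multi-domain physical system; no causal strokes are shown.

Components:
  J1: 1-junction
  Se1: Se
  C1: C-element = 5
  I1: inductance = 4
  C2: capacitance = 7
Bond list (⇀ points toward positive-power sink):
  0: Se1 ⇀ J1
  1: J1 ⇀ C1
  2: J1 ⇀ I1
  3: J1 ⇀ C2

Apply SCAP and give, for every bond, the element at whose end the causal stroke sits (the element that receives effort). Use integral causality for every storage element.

β0 →J1  (Se1: effort source, stroke at far end)
β1 →J1  (C1: C, integral causality)
β2 →I1  (I1: I, integral causality)
β3 →J1  (J1: bond 2 brought flow, rest push out)

bond 0 stroke at J1
bond 1 stroke at J1
bond 2 stroke at I1
bond 3 stroke at J1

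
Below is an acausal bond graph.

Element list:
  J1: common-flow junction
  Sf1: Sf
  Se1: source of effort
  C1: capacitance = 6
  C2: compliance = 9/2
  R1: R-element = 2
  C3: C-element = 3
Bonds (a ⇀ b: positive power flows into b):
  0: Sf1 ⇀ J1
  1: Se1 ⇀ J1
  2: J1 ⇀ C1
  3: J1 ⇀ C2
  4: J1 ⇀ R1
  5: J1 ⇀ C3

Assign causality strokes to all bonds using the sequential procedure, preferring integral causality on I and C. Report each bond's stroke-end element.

#0 |Sf1  (Sf1 fixes flow; stroke at Sf1)
#1 |J1  (Se1: effort source, stroke at far end)
#2 |J1  (1-jn J1 has f-setter on 0)
#3 |J1  (1-jn J1 has f-setter on 0)
#4 |J1  (J1: bond 0 brought flow, rest push out)
#5 |J1  (common-f at J1 fixed by 0)

b0 |Sf1
b1 |J1
b2 |J1
b3 |J1
b4 |J1
b5 |J1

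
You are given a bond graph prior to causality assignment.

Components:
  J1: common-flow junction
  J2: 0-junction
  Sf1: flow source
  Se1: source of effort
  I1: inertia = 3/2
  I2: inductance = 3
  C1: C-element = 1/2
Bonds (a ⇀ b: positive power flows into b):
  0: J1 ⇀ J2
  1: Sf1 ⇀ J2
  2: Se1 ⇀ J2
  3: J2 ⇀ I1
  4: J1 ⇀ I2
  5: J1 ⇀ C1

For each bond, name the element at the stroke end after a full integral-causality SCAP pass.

b0 |J1
b1 |Sf1
b2 |J2
b3 |I1
b4 |I2
b5 |J1

β1 stroke at Sf1  (Sf1 (Sf) sets flow on bond)
β2 stroke at J2  (Se1: effort source, stroke at far end)
β0 stroke at J1  (0-jn J2 has e-setter on 2)
β3 stroke at I1  (common-e at J2 fixed by 2)
β4 stroke at I2  (prefer integral on I2)
β5 stroke at J1  (common-f at J1 fixed by 4)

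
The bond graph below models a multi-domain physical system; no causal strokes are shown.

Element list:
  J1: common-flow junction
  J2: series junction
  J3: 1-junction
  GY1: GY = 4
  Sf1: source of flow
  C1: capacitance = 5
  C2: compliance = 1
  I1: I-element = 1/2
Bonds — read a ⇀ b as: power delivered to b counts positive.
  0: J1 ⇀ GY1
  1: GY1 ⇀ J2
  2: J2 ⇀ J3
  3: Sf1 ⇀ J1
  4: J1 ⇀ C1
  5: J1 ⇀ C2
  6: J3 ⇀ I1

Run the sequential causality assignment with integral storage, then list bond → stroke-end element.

bond 0 stroke→J1
bond 1 stroke→J2
bond 2 stroke→J3
bond 3 stroke→Sf1
bond 4 stroke→J1
bond 5 stroke→J1
bond 6 stroke→I1

β3 →Sf1  (Sf1: flow source, stroke at near end)
β0 →J1  (J1: bond 3 brought flow, rest push out)
β4 →J1  (1-jn J1 has f-setter on 3)
β5 →J1  (common-f at J1 fixed by 3)
β1 →J2  (GY1: gyrator matches bond 0)
β2 →J3  (J2: last free bond brings flow in)
β6 →I1  (J3: last free bond brings flow in)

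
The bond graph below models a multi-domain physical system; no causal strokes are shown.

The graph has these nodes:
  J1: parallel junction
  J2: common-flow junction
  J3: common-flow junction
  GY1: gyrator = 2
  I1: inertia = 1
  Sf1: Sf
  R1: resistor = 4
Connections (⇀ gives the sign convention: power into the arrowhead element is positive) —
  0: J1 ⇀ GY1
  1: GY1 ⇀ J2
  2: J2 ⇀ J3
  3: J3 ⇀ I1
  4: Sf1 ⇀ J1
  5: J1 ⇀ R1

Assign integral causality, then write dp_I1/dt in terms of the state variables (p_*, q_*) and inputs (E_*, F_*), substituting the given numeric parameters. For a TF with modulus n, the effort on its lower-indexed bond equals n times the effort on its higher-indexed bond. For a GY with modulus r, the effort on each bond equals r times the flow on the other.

dp_I1/dt = 2*F_Sf1 - p_I1

bond 4 |Sf1  (Sf1 (Sf) sets flow on bond)
bond 3 |I1  (I1 integral (f out))
bond 2 |J3  (1-jn J3 has f-setter on 3)
bond 1 |J2  (common-f at J2 fixed by 2)
bond 0 |J1  (through GY1, causality inverts; strokes same side of GY1)
bond 5 |R1  (common-e at J1 fixed by 0)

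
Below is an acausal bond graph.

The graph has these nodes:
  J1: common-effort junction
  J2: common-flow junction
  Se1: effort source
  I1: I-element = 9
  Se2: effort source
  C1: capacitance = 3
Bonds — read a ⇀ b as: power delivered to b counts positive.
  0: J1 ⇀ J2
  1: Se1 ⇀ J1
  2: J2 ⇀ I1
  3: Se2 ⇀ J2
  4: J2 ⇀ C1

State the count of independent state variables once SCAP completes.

β1 stroke at J1  (Se1 fixes effort; stroke away)
β3 stroke at J2  (Se2: effort source, stroke at far end)
β0 stroke at J2  (common-e at J1 fixed by 1)
β2 stroke at I1  (I1: I, integral causality)
β4 stroke at J2  (common-f at J2 fixed by 2)

2  (C1, I1 all integral)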